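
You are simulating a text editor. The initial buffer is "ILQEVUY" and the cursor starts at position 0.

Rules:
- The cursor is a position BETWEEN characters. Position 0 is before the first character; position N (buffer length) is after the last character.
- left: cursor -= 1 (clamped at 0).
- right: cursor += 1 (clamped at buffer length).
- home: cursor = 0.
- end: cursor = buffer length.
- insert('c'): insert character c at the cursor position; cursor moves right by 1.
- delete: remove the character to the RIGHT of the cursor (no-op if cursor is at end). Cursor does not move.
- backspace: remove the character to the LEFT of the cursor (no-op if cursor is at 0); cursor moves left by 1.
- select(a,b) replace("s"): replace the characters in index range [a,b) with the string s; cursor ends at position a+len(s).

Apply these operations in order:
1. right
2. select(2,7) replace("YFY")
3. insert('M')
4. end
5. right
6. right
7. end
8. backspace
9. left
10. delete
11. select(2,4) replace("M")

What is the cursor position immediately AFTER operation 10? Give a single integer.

Answer: 4

Derivation:
After op 1 (right): buf='ILQEVUY' cursor=1
After op 2 (select(2,7) replace("YFY")): buf='ILYFY' cursor=5
After op 3 (insert('M')): buf='ILYFYM' cursor=6
After op 4 (end): buf='ILYFYM' cursor=6
After op 5 (right): buf='ILYFYM' cursor=6
After op 6 (right): buf='ILYFYM' cursor=6
After op 7 (end): buf='ILYFYM' cursor=6
After op 8 (backspace): buf='ILYFY' cursor=5
After op 9 (left): buf='ILYFY' cursor=4
After op 10 (delete): buf='ILYF' cursor=4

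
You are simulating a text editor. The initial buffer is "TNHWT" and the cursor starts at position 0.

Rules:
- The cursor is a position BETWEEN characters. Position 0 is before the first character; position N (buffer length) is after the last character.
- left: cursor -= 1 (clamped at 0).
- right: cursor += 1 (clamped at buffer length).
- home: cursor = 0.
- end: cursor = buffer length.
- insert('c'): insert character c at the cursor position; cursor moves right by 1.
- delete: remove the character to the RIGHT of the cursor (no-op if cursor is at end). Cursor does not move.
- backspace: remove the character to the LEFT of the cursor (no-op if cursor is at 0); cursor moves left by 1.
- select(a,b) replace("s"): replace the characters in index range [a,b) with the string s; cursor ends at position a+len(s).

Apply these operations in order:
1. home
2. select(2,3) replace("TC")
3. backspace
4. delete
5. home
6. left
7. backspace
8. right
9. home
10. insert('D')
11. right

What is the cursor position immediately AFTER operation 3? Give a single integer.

Answer: 3

Derivation:
After op 1 (home): buf='TNHWT' cursor=0
After op 2 (select(2,3) replace("TC")): buf='TNTCWT' cursor=4
After op 3 (backspace): buf='TNTWT' cursor=3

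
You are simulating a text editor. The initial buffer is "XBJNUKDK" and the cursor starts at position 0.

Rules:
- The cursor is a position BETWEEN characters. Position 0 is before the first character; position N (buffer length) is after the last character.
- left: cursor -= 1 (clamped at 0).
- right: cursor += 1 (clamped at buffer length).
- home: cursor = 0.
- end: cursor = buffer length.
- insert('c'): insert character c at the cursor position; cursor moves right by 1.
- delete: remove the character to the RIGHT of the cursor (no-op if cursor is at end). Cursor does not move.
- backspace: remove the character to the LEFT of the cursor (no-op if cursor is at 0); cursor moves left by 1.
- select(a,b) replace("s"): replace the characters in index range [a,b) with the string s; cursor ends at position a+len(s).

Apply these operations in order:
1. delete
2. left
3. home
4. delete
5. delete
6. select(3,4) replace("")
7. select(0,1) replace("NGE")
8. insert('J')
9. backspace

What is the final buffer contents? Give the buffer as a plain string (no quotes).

Answer: NGEUKK

Derivation:
After op 1 (delete): buf='BJNUKDK' cursor=0
After op 2 (left): buf='BJNUKDK' cursor=0
After op 3 (home): buf='BJNUKDK' cursor=0
After op 4 (delete): buf='JNUKDK' cursor=0
After op 5 (delete): buf='NUKDK' cursor=0
After op 6 (select(3,4) replace("")): buf='NUKK' cursor=3
After op 7 (select(0,1) replace("NGE")): buf='NGEUKK' cursor=3
After op 8 (insert('J')): buf='NGEJUKK' cursor=4
After op 9 (backspace): buf='NGEUKK' cursor=3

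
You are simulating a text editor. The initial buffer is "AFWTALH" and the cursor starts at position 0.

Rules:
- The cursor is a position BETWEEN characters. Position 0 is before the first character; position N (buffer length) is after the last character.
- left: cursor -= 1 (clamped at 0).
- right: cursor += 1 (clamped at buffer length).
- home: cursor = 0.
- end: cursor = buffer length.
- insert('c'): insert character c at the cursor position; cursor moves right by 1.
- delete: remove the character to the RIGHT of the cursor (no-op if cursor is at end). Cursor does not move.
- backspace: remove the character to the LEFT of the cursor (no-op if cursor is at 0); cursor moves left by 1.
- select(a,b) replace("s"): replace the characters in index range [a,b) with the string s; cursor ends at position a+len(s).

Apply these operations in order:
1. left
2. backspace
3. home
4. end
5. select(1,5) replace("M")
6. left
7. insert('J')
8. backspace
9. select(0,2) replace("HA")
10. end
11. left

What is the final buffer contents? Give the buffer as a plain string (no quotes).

After op 1 (left): buf='AFWTALH' cursor=0
After op 2 (backspace): buf='AFWTALH' cursor=0
After op 3 (home): buf='AFWTALH' cursor=0
After op 4 (end): buf='AFWTALH' cursor=7
After op 5 (select(1,5) replace("M")): buf='AMLH' cursor=2
After op 6 (left): buf='AMLH' cursor=1
After op 7 (insert('J')): buf='AJMLH' cursor=2
After op 8 (backspace): buf='AMLH' cursor=1
After op 9 (select(0,2) replace("HA")): buf='HALH' cursor=2
After op 10 (end): buf='HALH' cursor=4
After op 11 (left): buf='HALH' cursor=3

Answer: HALH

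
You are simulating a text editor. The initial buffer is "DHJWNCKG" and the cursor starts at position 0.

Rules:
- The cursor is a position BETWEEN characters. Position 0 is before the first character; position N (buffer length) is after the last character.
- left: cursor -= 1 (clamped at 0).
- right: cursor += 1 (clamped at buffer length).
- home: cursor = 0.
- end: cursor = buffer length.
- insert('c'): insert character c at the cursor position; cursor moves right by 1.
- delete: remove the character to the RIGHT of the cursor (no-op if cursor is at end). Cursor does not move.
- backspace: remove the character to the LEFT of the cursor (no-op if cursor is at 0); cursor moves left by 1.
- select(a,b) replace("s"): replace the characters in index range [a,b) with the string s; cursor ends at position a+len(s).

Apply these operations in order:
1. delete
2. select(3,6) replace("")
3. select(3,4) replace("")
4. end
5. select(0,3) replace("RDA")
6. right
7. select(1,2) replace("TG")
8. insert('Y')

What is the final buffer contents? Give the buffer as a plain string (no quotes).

Answer: RTGYA

Derivation:
After op 1 (delete): buf='HJWNCKG' cursor=0
After op 2 (select(3,6) replace("")): buf='HJWG' cursor=3
After op 3 (select(3,4) replace("")): buf='HJW' cursor=3
After op 4 (end): buf='HJW' cursor=3
After op 5 (select(0,3) replace("RDA")): buf='RDA' cursor=3
After op 6 (right): buf='RDA' cursor=3
After op 7 (select(1,2) replace("TG")): buf='RTGA' cursor=3
After op 8 (insert('Y')): buf='RTGYA' cursor=4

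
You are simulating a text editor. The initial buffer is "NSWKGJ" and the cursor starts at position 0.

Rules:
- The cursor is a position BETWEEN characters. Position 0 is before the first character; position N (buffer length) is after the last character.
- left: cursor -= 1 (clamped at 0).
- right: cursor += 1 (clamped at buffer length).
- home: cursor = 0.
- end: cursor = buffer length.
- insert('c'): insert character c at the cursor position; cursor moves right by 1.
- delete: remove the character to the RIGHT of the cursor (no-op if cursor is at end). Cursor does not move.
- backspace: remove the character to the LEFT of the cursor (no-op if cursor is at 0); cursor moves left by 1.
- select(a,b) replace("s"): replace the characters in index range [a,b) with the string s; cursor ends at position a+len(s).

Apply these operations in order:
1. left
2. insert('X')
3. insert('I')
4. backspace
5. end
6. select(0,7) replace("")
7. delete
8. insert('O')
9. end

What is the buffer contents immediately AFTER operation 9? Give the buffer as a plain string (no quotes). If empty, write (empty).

After op 1 (left): buf='NSWKGJ' cursor=0
After op 2 (insert('X')): buf='XNSWKGJ' cursor=1
After op 3 (insert('I')): buf='XINSWKGJ' cursor=2
After op 4 (backspace): buf='XNSWKGJ' cursor=1
After op 5 (end): buf='XNSWKGJ' cursor=7
After op 6 (select(0,7) replace("")): buf='(empty)' cursor=0
After op 7 (delete): buf='(empty)' cursor=0
After op 8 (insert('O')): buf='O' cursor=1
After op 9 (end): buf='O' cursor=1

Answer: O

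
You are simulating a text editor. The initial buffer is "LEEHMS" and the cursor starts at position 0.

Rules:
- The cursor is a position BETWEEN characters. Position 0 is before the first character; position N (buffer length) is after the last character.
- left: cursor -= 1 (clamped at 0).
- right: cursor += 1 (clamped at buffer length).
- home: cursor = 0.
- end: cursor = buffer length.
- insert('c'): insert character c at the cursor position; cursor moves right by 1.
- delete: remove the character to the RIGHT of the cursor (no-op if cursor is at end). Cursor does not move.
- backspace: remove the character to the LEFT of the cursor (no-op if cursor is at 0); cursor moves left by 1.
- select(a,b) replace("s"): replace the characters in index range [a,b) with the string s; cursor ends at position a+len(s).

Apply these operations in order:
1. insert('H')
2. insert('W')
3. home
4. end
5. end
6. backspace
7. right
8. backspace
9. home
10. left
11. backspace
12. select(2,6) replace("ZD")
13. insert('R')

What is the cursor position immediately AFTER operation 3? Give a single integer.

After op 1 (insert('H')): buf='HLEEHMS' cursor=1
After op 2 (insert('W')): buf='HWLEEHMS' cursor=2
After op 3 (home): buf='HWLEEHMS' cursor=0

Answer: 0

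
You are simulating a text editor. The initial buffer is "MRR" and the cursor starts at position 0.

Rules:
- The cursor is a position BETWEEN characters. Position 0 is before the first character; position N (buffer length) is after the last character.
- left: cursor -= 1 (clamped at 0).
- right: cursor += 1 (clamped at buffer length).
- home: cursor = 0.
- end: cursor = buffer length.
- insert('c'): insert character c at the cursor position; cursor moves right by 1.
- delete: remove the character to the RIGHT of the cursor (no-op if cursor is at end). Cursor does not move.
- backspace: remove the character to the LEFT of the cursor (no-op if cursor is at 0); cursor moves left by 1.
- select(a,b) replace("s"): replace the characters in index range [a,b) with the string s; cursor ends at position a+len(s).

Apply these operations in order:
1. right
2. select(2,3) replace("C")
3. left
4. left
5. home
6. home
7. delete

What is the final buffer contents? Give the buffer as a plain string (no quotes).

Answer: RC

Derivation:
After op 1 (right): buf='MRR' cursor=1
After op 2 (select(2,3) replace("C")): buf='MRC' cursor=3
After op 3 (left): buf='MRC' cursor=2
After op 4 (left): buf='MRC' cursor=1
After op 5 (home): buf='MRC' cursor=0
After op 6 (home): buf='MRC' cursor=0
After op 7 (delete): buf='RC' cursor=0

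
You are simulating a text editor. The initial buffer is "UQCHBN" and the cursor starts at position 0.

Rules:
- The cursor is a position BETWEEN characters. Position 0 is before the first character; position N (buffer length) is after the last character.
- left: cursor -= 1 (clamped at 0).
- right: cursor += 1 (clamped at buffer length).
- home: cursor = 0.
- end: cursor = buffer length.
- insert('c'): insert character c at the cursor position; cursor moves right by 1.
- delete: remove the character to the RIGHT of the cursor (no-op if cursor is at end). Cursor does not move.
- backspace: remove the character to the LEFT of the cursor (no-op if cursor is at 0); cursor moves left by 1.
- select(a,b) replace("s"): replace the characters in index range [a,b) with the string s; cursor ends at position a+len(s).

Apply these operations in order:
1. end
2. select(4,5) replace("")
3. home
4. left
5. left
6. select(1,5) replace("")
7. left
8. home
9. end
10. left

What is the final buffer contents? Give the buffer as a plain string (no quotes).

Answer: U

Derivation:
After op 1 (end): buf='UQCHBN' cursor=6
After op 2 (select(4,5) replace("")): buf='UQCHN' cursor=4
After op 3 (home): buf='UQCHN' cursor=0
After op 4 (left): buf='UQCHN' cursor=0
After op 5 (left): buf='UQCHN' cursor=0
After op 6 (select(1,5) replace("")): buf='U' cursor=1
After op 7 (left): buf='U' cursor=0
After op 8 (home): buf='U' cursor=0
After op 9 (end): buf='U' cursor=1
After op 10 (left): buf='U' cursor=0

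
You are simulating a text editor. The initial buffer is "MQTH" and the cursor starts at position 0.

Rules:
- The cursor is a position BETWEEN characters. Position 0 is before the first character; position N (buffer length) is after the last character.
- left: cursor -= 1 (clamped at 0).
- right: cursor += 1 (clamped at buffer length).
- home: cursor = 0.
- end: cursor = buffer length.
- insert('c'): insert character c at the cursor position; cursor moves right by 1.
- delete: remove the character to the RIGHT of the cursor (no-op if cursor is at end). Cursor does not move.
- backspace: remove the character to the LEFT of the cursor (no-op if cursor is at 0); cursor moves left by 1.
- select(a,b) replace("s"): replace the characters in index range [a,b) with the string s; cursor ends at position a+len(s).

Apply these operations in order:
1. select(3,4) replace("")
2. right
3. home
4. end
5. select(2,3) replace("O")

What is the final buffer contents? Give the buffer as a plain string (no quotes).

Answer: MQO

Derivation:
After op 1 (select(3,4) replace("")): buf='MQT' cursor=3
After op 2 (right): buf='MQT' cursor=3
After op 3 (home): buf='MQT' cursor=0
After op 4 (end): buf='MQT' cursor=3
After op 5 (select(2,3) replace("O")): buf='MQO' cursor=3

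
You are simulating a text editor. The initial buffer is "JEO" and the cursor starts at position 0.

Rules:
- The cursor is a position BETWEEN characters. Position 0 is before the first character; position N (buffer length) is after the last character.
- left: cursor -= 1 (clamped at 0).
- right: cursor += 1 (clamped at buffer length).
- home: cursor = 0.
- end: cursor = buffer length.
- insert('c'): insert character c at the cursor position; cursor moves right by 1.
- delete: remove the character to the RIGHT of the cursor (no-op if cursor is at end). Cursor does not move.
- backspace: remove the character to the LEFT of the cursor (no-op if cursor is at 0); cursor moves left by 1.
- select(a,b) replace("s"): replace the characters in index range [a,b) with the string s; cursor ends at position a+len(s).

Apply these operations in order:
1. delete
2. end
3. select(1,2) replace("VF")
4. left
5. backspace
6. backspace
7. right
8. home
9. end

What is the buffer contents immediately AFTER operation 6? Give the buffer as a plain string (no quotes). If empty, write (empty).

Answer: F

Derivation:
After op 1 (delete): buf='EO' cursor=0
After op 2 (end): buf='EO' cursor=2
After op 3 (select(1,2) replace("VF")): buf='EVF' cursor=3
After op 4 (left): buf='EVF' cursor=2
After op 5 (backspace): buf='EF' cursor=1
After op 6 (backspace): buf='F' cursor=0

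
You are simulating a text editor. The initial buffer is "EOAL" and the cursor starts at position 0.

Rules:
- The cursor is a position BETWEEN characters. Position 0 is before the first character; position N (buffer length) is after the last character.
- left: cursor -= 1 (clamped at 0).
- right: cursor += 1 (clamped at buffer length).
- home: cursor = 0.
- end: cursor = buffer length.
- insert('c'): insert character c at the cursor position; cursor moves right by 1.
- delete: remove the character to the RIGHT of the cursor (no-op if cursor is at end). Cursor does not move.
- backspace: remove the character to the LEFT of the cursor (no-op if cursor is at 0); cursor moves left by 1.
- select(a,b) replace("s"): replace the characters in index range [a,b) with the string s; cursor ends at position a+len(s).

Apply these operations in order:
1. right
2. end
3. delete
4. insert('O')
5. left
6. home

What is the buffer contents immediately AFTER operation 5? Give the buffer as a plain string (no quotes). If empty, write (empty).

After op 1 (right): buf='EOAL' cursor=1
After op 2 (end): buf='EOAL' cursor=4
After op 3 (delete): buf='EOAL' cursor=4
After op 4 (insert('O')): buf='EOALO' cursor=5
After op 5 (left): buf='EOALO' cursor=4

Answer: EOALO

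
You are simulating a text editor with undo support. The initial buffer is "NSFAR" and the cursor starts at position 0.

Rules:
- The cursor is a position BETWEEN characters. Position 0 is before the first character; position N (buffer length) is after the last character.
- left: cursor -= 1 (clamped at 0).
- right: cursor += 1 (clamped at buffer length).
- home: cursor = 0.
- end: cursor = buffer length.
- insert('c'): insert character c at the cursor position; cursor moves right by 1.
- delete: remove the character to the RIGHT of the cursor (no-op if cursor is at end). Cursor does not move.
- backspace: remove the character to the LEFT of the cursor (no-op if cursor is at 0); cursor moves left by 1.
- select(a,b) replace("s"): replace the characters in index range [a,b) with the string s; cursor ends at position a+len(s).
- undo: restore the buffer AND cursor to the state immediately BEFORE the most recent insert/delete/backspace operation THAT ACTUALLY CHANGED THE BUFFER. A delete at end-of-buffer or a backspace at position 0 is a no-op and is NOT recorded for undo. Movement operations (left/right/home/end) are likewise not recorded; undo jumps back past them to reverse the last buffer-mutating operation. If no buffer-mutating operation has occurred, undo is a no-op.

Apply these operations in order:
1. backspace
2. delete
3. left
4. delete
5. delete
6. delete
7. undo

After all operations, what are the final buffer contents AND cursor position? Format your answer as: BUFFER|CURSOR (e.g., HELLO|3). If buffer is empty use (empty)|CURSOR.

After op 1 (backspace): buf='NSFAR' cursor=0
After op 2 (delete): buf='SFAR' cursor=0
After op 3 (left): buf='SFAR' cursor=0
After op 4 (delete): buf='FAR' cursor=0
After op 5 (delete): buf='AR' cursor=0
After op 6 (delete): buf='R' cursor=0
After op 7 (undo): buf='AR' cursor=0

Answer: AR|0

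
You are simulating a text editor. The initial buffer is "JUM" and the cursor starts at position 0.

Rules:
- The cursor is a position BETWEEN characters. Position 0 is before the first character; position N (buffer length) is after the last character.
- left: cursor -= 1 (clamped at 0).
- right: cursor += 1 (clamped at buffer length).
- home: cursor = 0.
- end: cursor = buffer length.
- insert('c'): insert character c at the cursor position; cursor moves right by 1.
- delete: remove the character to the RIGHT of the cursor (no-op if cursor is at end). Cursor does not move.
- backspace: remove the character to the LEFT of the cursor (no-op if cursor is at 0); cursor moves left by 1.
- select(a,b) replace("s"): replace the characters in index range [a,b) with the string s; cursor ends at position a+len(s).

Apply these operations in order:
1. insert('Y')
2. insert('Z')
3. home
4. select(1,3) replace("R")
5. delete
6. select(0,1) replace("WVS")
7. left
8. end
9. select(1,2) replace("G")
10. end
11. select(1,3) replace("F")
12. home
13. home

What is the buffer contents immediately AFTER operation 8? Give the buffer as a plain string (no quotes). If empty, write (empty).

Answer: WVSRM

Derivation:
After op 1 (insert('Y')): buf='YJUM' cursor=1
After op 2 (insert('Z')): buf='YZJUM' cursor=2
After op 3 (home): buf='YZJUM' cursor=0
After op 4 (select(1,3) replace("R")): buf='YRUM' cursor=2
After op 5 (delete): buf='YRM' cursor=2
After op 6 (select(0,1) replace("WVS")): buf='WVSRM' cursor=3
After op 7 (left): buf='WVSRM' cursor=2
After op 8 (end): buf='WVSRM' cursor=5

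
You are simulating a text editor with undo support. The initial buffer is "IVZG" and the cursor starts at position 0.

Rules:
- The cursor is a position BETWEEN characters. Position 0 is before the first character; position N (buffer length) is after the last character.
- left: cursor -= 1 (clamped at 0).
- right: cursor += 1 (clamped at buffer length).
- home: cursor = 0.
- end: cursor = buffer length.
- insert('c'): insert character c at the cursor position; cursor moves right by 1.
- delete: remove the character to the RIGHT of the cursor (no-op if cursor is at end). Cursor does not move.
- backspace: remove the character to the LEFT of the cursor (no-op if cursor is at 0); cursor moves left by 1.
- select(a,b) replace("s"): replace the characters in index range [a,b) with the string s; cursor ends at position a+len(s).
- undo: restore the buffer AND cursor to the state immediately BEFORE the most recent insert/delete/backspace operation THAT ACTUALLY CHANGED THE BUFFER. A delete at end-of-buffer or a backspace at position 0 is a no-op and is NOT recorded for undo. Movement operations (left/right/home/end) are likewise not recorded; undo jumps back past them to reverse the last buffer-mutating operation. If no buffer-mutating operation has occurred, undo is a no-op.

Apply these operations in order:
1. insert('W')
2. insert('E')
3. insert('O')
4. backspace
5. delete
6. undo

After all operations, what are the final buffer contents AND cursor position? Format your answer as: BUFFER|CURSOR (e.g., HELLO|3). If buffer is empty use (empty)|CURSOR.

Answer: WEIVZG|2

Derivation:
After op 1 (insert('W')): buf='WIVZG' cursor=1
After op 2 (insert('E')): buf='WEIVZG' cursor=2
After op 3 (insert('O')): buf='WEOIVZG' cursor=3
After op 4 (backspace): buf='WEIVZG' cursor=2
After op 5 (delete): buf='WEVZG' cursor=2
After op 6 (undo): buf='WEIVZG' cursor=2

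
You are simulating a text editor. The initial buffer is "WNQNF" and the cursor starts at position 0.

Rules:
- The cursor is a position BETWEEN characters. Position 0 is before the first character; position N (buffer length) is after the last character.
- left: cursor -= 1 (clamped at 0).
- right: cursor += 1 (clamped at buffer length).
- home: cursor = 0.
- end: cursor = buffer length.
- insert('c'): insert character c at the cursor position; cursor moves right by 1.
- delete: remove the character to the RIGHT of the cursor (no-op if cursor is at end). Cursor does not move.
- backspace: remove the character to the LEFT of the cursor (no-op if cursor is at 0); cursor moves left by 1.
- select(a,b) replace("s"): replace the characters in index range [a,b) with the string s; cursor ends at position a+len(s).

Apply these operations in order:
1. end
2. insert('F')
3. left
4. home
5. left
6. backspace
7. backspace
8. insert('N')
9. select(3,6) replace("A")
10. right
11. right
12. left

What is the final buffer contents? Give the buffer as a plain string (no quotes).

After op 1 (end): buf='WNQNF' cursor=5
After op 2 (insert('F')): buf='WNQNFF' cursor=6
After op 3 (left): buf='WNQNFF' cursor=5
After op 4 (home): buf='WNQNFF' cursor=0
After op 5 (left): buf='WNQNFF' cursor=0
After op 6 (backspace): buf='WNQNFF' cursor=0
After op 7 (backspace): buf='WNQNFF' cursor=0
After op 8 (insert('N')): buf='NWNQNFF' cursor=1
After op 9 (select(3,6) replace("A")): buf='NWNAF' cursor=4
After op 10 (right): buf='NWNAF' cursor=5
After op 11 (right): buf='NWNAF' cursor=5
After op 12 (left): buf='NWNAF' cursor=4

Answer: NWNAF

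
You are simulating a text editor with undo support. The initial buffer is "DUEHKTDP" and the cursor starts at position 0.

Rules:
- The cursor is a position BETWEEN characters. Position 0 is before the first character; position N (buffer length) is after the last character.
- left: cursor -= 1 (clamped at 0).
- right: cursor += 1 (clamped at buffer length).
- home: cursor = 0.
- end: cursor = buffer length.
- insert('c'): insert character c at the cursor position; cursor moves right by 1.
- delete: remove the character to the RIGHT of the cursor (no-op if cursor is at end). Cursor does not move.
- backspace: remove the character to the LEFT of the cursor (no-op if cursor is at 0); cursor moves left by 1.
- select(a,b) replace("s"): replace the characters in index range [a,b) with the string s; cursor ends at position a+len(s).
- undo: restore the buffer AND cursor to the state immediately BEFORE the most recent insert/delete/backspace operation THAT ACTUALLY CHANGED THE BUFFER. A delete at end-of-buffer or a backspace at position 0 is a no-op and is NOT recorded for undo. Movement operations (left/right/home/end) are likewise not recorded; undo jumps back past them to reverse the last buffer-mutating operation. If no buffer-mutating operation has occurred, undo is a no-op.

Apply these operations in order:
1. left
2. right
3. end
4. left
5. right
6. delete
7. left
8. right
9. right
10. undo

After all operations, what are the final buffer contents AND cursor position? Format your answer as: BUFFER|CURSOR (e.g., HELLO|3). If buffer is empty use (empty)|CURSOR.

Answer: DUEHKTDP|8

Derivation:
After op 1 (left): buf='DUEHKTDP' cursor=0
After op 2 (right): buf='DUEHKTDP' cursor=1
After op 3 (end): buf='DUEHKTDP' cursor=8
After op 4 (left): buf='DUEHKTDP' cursor=7
After op 5 (right): buf='DUEHKTDP' cursor=8
After op 6 (delete): buf='DUEHKTDP' cursor=8
After op 7 (left): buf='DUEHKTDP' cursor=7
After op 8 (right): buf='DUEHKTDP' cursor=8
After op 9 (right): buf='DUEHKTDP' cursor=8
After op 10 (undo): buf='DUEHKTDP' cursor=8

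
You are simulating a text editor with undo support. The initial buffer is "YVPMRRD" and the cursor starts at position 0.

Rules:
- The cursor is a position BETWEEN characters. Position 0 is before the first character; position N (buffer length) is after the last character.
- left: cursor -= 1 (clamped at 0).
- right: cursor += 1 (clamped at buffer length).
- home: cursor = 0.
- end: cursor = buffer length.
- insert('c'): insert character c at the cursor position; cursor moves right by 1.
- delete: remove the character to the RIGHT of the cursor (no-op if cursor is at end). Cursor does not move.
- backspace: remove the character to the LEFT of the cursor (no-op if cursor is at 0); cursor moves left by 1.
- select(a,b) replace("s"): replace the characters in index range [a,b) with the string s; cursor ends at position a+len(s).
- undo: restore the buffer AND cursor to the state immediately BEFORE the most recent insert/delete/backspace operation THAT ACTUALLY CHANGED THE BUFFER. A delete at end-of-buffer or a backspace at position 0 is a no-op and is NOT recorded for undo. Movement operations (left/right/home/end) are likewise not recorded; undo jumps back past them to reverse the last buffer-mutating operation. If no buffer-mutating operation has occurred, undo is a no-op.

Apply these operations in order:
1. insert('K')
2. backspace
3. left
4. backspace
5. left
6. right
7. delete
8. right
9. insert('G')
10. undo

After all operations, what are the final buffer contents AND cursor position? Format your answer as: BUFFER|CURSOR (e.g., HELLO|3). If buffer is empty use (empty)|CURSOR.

Answer: YPMRRD|2

Derivation:
After op 1 (insert('K')): buf='KYVPMRRD' cursor=1
After op 2 (backspace): buf='YVPMRRD' cursor=0
After op 3 (left): buf='YVPMRRD' cursor=0
After op 4 (backspace): buf='YVPMRRD' cursor=0
After op 5 (left): buf='YVPMRRD' cursor=0
After op 6 (right): buf='YVPMRRD' cursor=1
After op 7 (delete): buf='YPMRRD' cursor=1
After op 8 (right): buf='YPMRRD' cursor=2
After op 9 (insert('G')): buf='YPGMRRD' cursor=3
After op 10 (undo): buf='YPMRRD' cursor=2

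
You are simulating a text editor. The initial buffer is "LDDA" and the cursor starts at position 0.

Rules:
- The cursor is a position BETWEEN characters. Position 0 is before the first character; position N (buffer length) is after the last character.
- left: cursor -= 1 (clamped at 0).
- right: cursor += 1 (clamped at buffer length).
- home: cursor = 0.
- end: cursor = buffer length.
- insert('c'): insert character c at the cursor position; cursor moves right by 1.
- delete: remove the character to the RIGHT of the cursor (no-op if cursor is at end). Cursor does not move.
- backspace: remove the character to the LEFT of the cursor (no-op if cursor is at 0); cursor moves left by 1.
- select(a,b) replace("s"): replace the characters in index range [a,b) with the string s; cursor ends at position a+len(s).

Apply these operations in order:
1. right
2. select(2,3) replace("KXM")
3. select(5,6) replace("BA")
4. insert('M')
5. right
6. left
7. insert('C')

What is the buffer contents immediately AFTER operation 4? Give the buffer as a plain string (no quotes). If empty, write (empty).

Answer: LDKXMBAM

Derivation:
After op 1 (right): buf='LDDA' cursor=1
After op 2 (select(2,3) replace("KXM")): buf='LDKXMA' cursor=5
After op 3 (select(5,6) replace("BA")): buf='LDKXMBA' cursor=7
After op 4 (insert('M')): buf='LDKXMBAM' cursor=8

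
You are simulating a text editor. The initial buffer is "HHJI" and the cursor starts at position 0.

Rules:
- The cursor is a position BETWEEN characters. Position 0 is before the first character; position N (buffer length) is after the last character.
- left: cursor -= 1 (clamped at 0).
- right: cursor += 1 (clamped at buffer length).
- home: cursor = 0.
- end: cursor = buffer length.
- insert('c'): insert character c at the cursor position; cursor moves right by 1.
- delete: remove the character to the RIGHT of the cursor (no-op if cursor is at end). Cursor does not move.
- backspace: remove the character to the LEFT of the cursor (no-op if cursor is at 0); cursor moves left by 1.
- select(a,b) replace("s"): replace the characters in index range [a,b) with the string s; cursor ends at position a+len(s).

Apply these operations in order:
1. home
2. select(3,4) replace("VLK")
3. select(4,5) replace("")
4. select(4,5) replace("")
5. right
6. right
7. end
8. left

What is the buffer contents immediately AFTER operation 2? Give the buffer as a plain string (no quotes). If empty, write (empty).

Answer: HHJVLK

Derivation:
After op 1 (home): buf='HHJI' cursor=0
After op 2 (select(3,4) replace("VLK")): buf='HHJVLK' cursor=6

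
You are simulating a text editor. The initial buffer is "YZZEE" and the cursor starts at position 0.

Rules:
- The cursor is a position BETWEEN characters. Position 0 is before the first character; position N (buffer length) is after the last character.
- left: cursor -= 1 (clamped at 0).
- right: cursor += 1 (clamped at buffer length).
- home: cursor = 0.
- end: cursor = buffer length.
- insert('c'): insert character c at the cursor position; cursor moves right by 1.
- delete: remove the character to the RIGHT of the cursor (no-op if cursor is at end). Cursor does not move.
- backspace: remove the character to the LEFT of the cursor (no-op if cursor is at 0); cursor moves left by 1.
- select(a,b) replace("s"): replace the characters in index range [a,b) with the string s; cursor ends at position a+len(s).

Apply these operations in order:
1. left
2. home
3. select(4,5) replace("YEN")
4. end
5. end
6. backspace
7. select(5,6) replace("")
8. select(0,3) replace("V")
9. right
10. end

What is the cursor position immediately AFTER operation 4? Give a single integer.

Answer: 7

Derivation:
After op 1 (left): buf='YZZEE' cursor=0
After op 2 (home): buf='YZZEE' cursor=0
After op 3 (select(4,5) replace("YEN")): buf='YZZEYEN' cursor=7
After op 4 (end): buf='YZZEYEN' cursor=7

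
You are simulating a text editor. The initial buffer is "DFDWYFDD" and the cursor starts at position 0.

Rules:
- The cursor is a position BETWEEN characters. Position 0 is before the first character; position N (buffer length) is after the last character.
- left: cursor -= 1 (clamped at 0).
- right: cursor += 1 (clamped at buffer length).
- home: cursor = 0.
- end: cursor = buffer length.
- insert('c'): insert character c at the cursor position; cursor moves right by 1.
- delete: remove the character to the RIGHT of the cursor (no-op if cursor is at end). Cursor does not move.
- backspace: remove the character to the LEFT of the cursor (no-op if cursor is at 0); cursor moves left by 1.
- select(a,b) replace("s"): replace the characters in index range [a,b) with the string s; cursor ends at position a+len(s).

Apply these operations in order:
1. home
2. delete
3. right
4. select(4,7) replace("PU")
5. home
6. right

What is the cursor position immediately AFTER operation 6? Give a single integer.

Answer: 1

Derivation:
After op 1 (home): buf='DFDWYFDD' cursor=0
After op 2 (delete): buf='FDWYFDD' cursor=0
After op 3 (right): buf='FDWYFDD' cursor=1
After op 4 (select(4,7) replace("PU")): buf='FDWYPU' cursor=6
After op 5 (home): buf='FDWYPU' cursor=0
After op 6 (right): buf='FDWYPU' cursor=1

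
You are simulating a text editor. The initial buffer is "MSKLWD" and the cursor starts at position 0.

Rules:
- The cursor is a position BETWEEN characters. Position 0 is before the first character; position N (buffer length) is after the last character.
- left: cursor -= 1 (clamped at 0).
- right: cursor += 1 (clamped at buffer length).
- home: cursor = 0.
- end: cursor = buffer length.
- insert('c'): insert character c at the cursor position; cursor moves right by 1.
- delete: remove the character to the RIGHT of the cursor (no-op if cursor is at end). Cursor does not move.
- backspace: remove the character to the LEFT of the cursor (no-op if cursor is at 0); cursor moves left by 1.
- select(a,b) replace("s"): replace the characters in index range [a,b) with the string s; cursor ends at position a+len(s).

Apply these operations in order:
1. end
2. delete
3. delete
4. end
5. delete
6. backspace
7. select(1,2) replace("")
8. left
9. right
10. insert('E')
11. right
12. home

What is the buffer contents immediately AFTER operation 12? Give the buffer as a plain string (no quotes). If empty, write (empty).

After op 1 (end): buf='MSKLWD' cursor=6
After op 2 (delete): buf='MSKLWD' cursor=6
After op 3 (delete): buf='MSKLWD' cursor=6
After op 4 (end): buf='MSKLWD' cursor=6
After op 5 (delete): buf='MSKLWD' cursor=6
After op 6 (backspace): buf='MSKLW' cursor=5
After op 7 (select(1,2) replace("")): buf='MKLW' cursor=1
After op 8 (left): buf='MKLW' cursor=0
After op 9 (right): buf='MKLW' cursor=1
After op 10 (insert('E')): buf='MEKLW' cursor=2
After op 11 (right): buf='MEKLW' cursor=3
After op 12 (home): buf='MEKLW' cursor=0

Answer: MEKLW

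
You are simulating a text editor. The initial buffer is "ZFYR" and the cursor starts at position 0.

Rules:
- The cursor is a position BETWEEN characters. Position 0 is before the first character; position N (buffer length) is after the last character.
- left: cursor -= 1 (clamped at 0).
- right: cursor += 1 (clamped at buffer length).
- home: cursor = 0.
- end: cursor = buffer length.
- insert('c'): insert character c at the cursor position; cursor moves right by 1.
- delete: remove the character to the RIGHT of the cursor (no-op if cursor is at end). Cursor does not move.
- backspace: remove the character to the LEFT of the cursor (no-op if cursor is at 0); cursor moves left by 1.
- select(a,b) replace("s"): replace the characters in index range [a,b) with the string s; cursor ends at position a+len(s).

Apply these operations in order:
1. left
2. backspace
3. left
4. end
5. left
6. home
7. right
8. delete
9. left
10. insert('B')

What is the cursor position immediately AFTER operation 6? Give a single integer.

After op 1 (left): buf='ZFYR' cursor=0
After op 2 (backspace): buf='ZFYR' cursor=0
After op 3 (left): buf='ZFYR' cursor=0
After op 4 (end): buf='ZFYR' cursor=4
After op 5 (left): buf='ZFYR' cursor=3
After op 6 (home): buf='ZFYR' cursor=0

Answer: 0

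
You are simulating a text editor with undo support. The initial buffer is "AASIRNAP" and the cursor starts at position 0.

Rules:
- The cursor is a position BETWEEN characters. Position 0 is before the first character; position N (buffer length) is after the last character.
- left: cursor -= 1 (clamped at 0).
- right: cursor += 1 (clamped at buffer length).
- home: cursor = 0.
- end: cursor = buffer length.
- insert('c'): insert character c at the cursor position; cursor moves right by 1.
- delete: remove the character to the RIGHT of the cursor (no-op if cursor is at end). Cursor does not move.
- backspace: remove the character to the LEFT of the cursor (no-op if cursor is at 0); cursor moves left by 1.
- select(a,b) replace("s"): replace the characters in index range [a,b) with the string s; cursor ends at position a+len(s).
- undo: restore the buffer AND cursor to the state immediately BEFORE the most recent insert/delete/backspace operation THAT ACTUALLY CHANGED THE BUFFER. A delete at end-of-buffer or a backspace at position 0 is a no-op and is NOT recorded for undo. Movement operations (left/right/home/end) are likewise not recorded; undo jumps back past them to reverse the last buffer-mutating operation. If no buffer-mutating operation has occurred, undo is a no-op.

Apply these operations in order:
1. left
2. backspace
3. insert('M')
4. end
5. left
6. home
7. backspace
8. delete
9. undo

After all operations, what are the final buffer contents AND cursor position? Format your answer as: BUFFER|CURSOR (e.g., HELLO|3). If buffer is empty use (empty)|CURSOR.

After op 1 (left): buf='AASIRNAP' cursor=0
After op 2 (backspace): buf='AASIRNAP' cursor=0
After op 3 (insert('M')): buf='MAASIRNAP' cursor=1
After op 4 (end): buf='MAASIRNAP' cursor=9
After op 5 (left): buf='MAASIRNAP' cursor=8
After op 6 (home): buf='MAASIRNAP' cursor=0
After op 7 (backspace): buf='MAASIRNAP' cursor=0
After op 8 (delete): buf='AASIRNAP' cursor=0
After op 9 (undo): buf='MAASIRNAP' cursor=0

Answer: MAASIRNAP|0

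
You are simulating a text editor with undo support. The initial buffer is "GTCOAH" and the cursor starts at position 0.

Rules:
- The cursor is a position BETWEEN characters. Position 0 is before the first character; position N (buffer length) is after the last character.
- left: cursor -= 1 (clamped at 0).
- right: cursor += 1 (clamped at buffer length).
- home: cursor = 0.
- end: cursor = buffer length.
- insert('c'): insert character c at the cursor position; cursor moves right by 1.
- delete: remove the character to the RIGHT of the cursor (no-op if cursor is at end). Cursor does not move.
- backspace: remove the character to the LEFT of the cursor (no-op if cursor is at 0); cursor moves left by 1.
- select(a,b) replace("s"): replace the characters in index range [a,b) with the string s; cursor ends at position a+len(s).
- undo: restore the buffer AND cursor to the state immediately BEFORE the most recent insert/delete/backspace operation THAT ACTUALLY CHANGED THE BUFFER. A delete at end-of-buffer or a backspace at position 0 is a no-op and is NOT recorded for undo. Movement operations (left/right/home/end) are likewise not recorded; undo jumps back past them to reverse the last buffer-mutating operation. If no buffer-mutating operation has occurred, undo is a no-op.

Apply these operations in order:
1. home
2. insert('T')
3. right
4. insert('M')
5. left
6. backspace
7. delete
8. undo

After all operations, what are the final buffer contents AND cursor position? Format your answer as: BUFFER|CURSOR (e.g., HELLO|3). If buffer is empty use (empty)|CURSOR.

After op 1 (home): buf='GTCOAH' cursor=0
After op 2 (insert('T')): buf='TGTCOAH' cursor=1
After op 3 (right): buf='TGTCOAH' cursor=2
After op 4 (insert('M')): buf='TGMTCOAH' cursor=3
After op 5 (left): buf='TGMTCOAH' cursor=2
After op 6 (backspace): buf='TMTCOAH' cursor=1
After op 7 (delete): buf='TTCOAH' cursor=1
After op 8 (undo): buf='TMTCOAH' cursor=1

Answer: TMTCOAH|1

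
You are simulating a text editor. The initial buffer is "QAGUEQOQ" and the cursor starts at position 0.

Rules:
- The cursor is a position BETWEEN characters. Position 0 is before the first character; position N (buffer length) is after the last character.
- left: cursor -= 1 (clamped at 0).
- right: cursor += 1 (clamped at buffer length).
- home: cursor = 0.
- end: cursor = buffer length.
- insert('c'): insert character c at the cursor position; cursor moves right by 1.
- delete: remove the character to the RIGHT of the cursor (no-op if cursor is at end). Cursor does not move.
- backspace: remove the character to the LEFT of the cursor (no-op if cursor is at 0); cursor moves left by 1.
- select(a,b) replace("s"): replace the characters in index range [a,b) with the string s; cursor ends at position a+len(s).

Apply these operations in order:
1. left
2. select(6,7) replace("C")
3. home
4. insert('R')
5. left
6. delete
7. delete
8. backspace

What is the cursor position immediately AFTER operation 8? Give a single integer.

Answer: 0

Derivation:
After op 1 (left): buf='QAGUEQOQ' cursor=0
After op 2 (select(6,7) replace("C")): buf='QAGUEQCQ' cursor=7
After op 3 (home): buf='QAGUEQCQ' cursor=0
After op 4 (insert('R')): buf='RQAGUEQCQ' cursor=1
After op 5 (left): buf='RQAGUEQCQ' cursor=0
After op 6 (delete): buf='QAGUEQCQ' cursor=0
After op 7 (delete): buf='AGUEQCQ' cursor=0
After op 8 (backspace): buf='AGUEQCQ' cursor=0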